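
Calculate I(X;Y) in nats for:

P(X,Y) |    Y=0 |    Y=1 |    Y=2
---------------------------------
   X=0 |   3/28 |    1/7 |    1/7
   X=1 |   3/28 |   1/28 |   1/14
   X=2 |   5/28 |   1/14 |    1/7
0.0293 nats

Mutual information: I(X;Y) = H(X) + H(Y) - H(X,Y)

Marginals:
P(X) = (11/28, 3/14, 11/28), H(X) = 1.0642 nats
P(Y) = (11/28, 1/4, 5/14), H(Y) = 1.0813 nats

Joint entropy: H(X,Y) = 2.1162 nats

I(X;Y) = 1.0642 + 1.0813 - 2.1162 = 0.0293 nats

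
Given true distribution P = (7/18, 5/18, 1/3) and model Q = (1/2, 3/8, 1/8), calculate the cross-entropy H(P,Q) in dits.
0.5364 dits

Cross-entropy: H(P,Q) = -Σ p(x) log q(x)

Alternatively: H(P,Q) = H(P) + D_KL(P||Q)
H(P) = 0.4731 dits
D_KL(P||Q) = 0.0633 dits

H(P,Q) = 0.4731 + 0.0633 = 0.5364 dits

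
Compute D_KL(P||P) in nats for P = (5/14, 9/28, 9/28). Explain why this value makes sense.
0.0000 nats

KL divergence satisfies the Gibbs inequality: D_KL(P||Q) ≥ 0 for all distributions P, Q.

D_KL(P||Q) = Σ p(x) log(p(x)/q(x))
Each term is p(x) × log_e(p(x)/p(x)) = p(x) × log_e(1) = 0, so the sum is 0.
D_KL(P||Q) = 0.0000 nats

When P = Q, the KL divergence is exactly 0, as there is no 'divergence' between identical distributions.

This non-negativity is a fundamental property: relative entropy cannot be negative because it measures how different Q is from P.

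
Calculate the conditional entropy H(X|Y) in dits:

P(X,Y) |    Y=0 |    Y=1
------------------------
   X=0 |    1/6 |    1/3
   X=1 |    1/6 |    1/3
0.3010 dits

Using the chain rule: H(X|Y) = H(X,Y) - H(Y)

First, compute H(X,Y) = 0.5775 dits

Marginal P(Y) = (1/3, 2/3)
H(Y) = 0.2764 dits

H(X|Y) = H(X,Y) - H(Y) = 0.5775 - 0.2764 = 0.3010 dits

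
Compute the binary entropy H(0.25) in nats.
0.5623 nats

The binary entropy function is:
H(p) = -p log(p) - (1-p) log(1-p)

H(0.25) = -0.25 × log_e(0.25) - 0.75 × log_e(0.75)
H(0.25) = 0.5623 nats

Note: Binary entropy is maximized at p=0.5 (H=1 bit) and minimized at p=0 or p=1 (H=0).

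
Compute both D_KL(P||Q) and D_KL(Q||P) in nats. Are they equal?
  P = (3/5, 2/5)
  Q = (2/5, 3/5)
D_KL(P||Q) = 0.0811, D_KL(Q||P) = 0.0811

KL divergence is not symmetric: D_KL(P||Q) ≠ D_KL(Q||P) in general.

D_KL(P||Q) = 0.0811 nats
D_KL(Q||P) = 0.0811 nats

In this case they happen to be equal (to 4 decimal places).

This asymmetry is why KL divergence is not a true distance metric.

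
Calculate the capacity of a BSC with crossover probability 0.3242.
0.0911 bits

For a binary symmetric channel (BSC) with error probability p:
Capacity C = 1 - H(p) bits per symbol

where H(p) = -p log₂(p) - (1-p) log₂(1-p) is the binary entropy function.

H(0.3242) = 0.9089 bits
C = 1 - 0.9089 = 0.0911 bits per symbol

This means we can reliably transmit up to 0.0911 bits of information per channel use.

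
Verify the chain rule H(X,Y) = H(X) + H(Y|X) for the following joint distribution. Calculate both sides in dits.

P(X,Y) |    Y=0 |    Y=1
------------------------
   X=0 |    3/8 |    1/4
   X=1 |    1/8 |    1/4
H(X,Y) = 0.5737, H(X) = 0.2873, H(Y|X) = 0.2863 (all in dits)

Chain rule: H(X,Y) = H(X) + H(Y|X)

Left side — joint entropy directly:
H(X,Y) = -Σ p(x,y) log p(x,y) = 0.5737 dits

Right side — compute H(Y|X) from the conditional distributions:
P(X) = (5/8, 3/8), so H(X) = 0.2873 dits
H(Y|X) = Σ_x P(X=x) · H(Y|X=x):
  P(Y|X=0) = (3/5, 2/5), H(Y|X=0) = 0.2923, weight P(X=0) = 5/8
  P(Y|X=1) = (1/3, 2/3), H(Y|X=1) = 0.2764, weight P(X=1) = 3/8
H(Y|X) = 0.2863 dits

H(X) + H(Y|X) = 0.2873 + 0.2863 = 0.5737 dits

Both sides equal 0.5737 dits. ✓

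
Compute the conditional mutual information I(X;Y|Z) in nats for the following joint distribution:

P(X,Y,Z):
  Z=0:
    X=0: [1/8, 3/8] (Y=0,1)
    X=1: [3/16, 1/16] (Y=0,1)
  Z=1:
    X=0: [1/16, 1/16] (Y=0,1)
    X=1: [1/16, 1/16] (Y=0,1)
0.0876 nats

Conditional mutual information: I(X;Y|Z) = H(X|Z) + H(Y|Z) - H(X,Y|Z)

H(Z) = 0.5623
H(X,Z) = 1.2130 → H(X|Z) = 0.6507
H(Y,Z) = 1.2450 → H(Y|Z) = 0.6827
H(X,Y,Z) = 1.8080 → H(X,Y|Z) = 1.2457

I(X;Y|Z) = 0.6507 + 0.6827 - 1.2457 = 0.0876 nats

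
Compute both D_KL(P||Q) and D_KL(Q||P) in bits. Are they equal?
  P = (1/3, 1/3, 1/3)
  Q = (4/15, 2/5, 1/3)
D_KL(P||Q) = 0.0196, D_KL(Q||P) = 0.0194

KL divergence is not symmetric: D_KL(P||Q) ≠ D_KL(Q||P) in general.

D_KL(P||Q) = 0.0196 bits
D_KL(Q||P) = 0.0194 bits

No, they are not equal!

This asymmetry is why KL divergence is not a true distance metric.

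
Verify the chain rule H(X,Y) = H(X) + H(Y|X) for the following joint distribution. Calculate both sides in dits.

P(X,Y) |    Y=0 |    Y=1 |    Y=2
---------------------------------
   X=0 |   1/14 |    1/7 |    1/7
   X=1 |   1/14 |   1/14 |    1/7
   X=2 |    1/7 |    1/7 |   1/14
H(X,Y) = 0.9311, H(X) = 0.4748, H(Y|X) = 0.4563 (all in dits)

Chain rule: H(X,Y) = H(X) + H(Y|X)

Left side — joint entropy directly:
H(X,Y) = -Σ p(x,y) log p(x,y) = 0.9311 dits

Right side — compute H(Y|X) from the conditional distributions:
P(X) = (5/14, 2/7, 5/14), so H(X) = 0.4748 dits
H(Y|X) = Σ_x P(X=x) · H(Y|X=x):
  P(Y|X=0) = (1/5, 2/5, 2/5), H(Y|X=0) = 0.4581, weight P(X=0) = 5/14
  P(Y|X=1) = (1/4, 1/4, 1/2), H(Y|X=1) = 0.4515, weight P(X=1) = 2/7
  P(Y|X=2) = (2/5, 2/5, 1/5), H(Y|X=2) = 0.4581, weight P(X=2) = 5/14
H(Y|X) = 0.4563 dits

H(X) + H(Y|X) = 0.4748 + 0.4563 = 0.9311 dits

Both sides equal 0.9311 dits. ✓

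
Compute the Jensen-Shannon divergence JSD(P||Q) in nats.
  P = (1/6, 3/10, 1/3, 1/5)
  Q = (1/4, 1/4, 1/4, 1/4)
0.0097 nats

Jensen-Shannon divergence is:
JSD(P||Q) = 0.5 × D_KL(P||M) + 0.5 × D_KL(Q||M)
where M = 0.5 × (P + Q) is the mixture distribution.

M = 0.5 × (1/6, 3/10, 1/3, 1/5) + 0.5 × (1/4, 1/4, 1/4, 1/4) = (5/24, 11/40, 7/24, 9/40)

D_KL(P||M) = 0.0099 nats
D_KL(Q||M) = 0.0096 nats

JSD(P||Q) = 0.5 × 0.0099 + 0.5 × 0.0096 = 0.0097 nats

Unlike KL divergence, JSD is symmetric and bounded: 0 ≤ JSD ≤ log(2).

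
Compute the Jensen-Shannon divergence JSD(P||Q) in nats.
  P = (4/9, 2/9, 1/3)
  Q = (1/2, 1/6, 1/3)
0.0028 nats

Jensen-Shannon divergence is:
JSD(P||Q) = 0.5 × D_KL(P||M) + 0.5 × D_KL(Q||M)
where M = 0.5 × (P + Q) is the mixture distribution.

M = 0.5 × (4/9, 2/9, 1/3) + 0.5 × (1/2, 1/6, 1/3) = (17/36, 7/36, 1/3)

D_KL(P||M) = 0.0027 nats
D_KL(Q||M) = 0.0029 nats

JSD(P||Q) = 0.5 × 0.0027 + 0.5 × 0.0029 = 0.0028 nats

Unlike KL divergence, JSD is symmetric and bounded: 0 ≤ JSD ≤ log(2).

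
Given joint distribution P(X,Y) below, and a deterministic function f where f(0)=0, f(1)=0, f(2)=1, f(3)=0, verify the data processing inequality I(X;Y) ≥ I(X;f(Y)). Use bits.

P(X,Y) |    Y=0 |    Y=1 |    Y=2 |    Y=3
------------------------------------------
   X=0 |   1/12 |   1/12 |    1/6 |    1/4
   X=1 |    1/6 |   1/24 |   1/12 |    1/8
I(X;Y) = 0.0616, I(X;f(Y)) = 0.0070, inequality holds: 0.0616 ≥ 0.0070

Data Processing Inequality: For any Markov chain X → Y → Z, we have I(X;Y) ≥ I(X;Z).

Here Z = f(Y) is a deterministic function of Y, forming X → Y → Z.

Original I(X;Y) = 0.0616 bits

After applying f:
P(X,Z) where Z=f(Y):
- P(X,Z=0) = P(X,Y=0) + P(X,Y=1) + P(X,Y=3)
- P(X,Z=1) = P(X,Y=2)

I(X;Z) = I(X;f(Y)) = 0.0070 bits

Verification: 0.0616 ≥ 0.0070 ✓

Information cannot be created by processing; the function f can only lose information about X.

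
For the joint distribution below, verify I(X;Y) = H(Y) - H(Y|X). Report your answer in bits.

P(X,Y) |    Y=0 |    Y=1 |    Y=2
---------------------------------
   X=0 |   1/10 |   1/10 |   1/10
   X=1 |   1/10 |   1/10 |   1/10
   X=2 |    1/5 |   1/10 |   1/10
I(X;Y) = 0.0200 bits

Mutual information has multiple equivalent forms:
- I(X;Y) = H(X) - H(X|Y)
- I(X;Y) = H(Y) - H(Y|X)
- I(X;Y) = H(X) + H(Y) - H(X,Y)

Computing all quantities:
H(X) = 1.5710, H(Y) = 1.5710, H(X,Y) = 3.1219
H(X|Y) = 1.5510, H(Y|X) = 1.5510

Verification:
H(X) - H(X|Y) = 1.5710 - 1.5510 = 0.0200
H(Y) - H(Y|X) = 1.5710 - 1.5510 = 0.0200
H(X) + H(Y) - H(X,Y) = 1.5710 + 1.5710 - 3.1219 = 0.0200

All forms give I(X;Y) = 0.0200 bits. ✓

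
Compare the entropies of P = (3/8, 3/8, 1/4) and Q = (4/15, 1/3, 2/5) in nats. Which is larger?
Q

Computing entropies in nats:
H(P) = 1.0822
H(Q) = 1.0852

Distribution Q has higher entropy.

Intuition: The distribution closer to uniform (more spread out) has higher entropy.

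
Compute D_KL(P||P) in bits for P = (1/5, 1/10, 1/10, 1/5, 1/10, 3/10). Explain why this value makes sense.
0.0000 bits

KL divergence satisfies the Gibbs inequality: D_KL(P||Q) ≥ 0 for all distributions P, Q.

D_KL(P||Q) = Σ p(x) log(p(x)/q(x))
Each term is p(x) × log_2(p(x)/p(x)) = p(x) × log_2(1) = 0, so the sum is 0.
D_KL(P||Q) = 0.0000 bits

When P = Q, the KL divergence is exactly 0, as there is no 'divergence' between identical distributions.

This non-negativity is a fundamental property: relative entropy cannot be negative because it measures how different Q is from P.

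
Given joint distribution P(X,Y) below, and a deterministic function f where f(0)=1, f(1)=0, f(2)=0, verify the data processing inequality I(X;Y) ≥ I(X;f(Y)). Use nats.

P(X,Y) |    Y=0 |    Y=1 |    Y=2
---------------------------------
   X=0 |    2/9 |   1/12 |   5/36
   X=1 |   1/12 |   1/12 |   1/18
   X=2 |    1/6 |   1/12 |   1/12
I(X;Y) = 0.0146, I(X;f(Y)) = 0.0055, inequality holds: 0.0146 ≥ 0.0055

Data Processing Inequality: For any Markov chain X → Y → Z, we have I(X;Y) ≥ I(X;Z).

Here Z = f(Y) is a deterministic function of Y, forming X → Y → Z.

Original I(X;Y) = 0.0146 nats

After applying f:
P(X,Z) where Z=f(Y):
- P(X,Z=0) = P(X,Y=1) + P(X,Y=2)
- P(X,Z=1) = P(X,Y=0)

I(X;Z) = I(X;f(Y)) = 0.0055 nats

Verification: 0.0146 ≥ 0.0055 ✓

Information cannot be created by processing; the function f can only lose information about X.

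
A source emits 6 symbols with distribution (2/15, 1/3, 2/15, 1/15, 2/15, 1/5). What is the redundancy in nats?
0.1172 nats

Redundancy measures how far a source is from maximum entropy:
R = H_max - H(X)

Maximum entropy for 6 symbols: H_max = log_e(6) = 1.7918 nats
Actual entropy: H(X) = 1.6746 nats
Redundancy: R = 1.7918 - 1.6746 = 0.1172 nats

This redundancy represents potential for compression: the source could be compressed by 0.1172 nats per symbol.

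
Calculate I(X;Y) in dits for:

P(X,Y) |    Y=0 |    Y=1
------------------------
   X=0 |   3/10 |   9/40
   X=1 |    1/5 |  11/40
0.0049 dits

Mutual information: I(X;Y) = H(X) + H(Y) - H(X,Y)

Marginals:
P(X) = (21/40, 19/40), H(X) = 0.3005 dits
P(Y) = (1/2, 1/2), H(Y) = 0.3010 dits

Joint entropy: H(X,Y) = 0.5966 dits

I(X;Y) = 0.3005 + 0.3010 - 0.5966 = 0.0049 dits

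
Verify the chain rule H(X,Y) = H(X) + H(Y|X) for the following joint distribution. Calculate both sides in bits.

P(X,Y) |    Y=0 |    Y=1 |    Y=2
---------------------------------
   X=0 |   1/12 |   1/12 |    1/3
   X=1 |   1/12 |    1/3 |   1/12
H(X,Y) = 2.2516, H(X) = 1.0000, H(Y|X) = 1.2516 (all in bits)

Chain rule: H(X,Y) = H(X) + H(Y|X)

Left side — joint entropy directly:
H(X,Y) = -Σ p(x,y) log p(x,y) = 2.2516 bits

Right side — compute H(Y|X) from the conditional distributions:
P(X) = (1/2, 1/2), so H(X) = 1.0000 bits
H(Y|X) = Σ_x P(X=x) · H(Y|X=x):
  P(Y|X=0) = (1/6, 1/6, 2/3), H(Y|X=0) = 1.2516, weight P(X=0) = 1/2
  P(Y|X=1) = (1/6, 2/3, 1/6), H(Y|X=1) = 1.2516, weight P(X=1) = 1/2
H(Y|X) = 1.2516 bits

H(X) + H(Y|X) = 1.0000 + 1.2516 = 2.2516 bits

Both sides equal 2.2516 bits. ✓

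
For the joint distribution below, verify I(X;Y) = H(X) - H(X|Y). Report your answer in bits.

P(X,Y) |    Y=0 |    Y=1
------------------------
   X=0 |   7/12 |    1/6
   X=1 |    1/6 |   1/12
I(X;Y) = 0.0086 bits

Mutual information has multiple equivalent forms:
- I(X;Y) = H(X) - H(X|Y)
- I(X;Y) = H(Y) - H(Y|X)
- I(X;Y) = H(X) + H(Y) - H(X,Y)

Computing all quantities:
H(X) = 0.8113, H(Y) = 0.8113, H(X,Y) = 1.6140
H(X|Y) = 0.8027, H(Y|X) = 0.8027

Verification:
H(X) - H(X|Y) = 0.8113 - 0.8027 = 0.0086
H(Y) - H(Y|X) = 0.8113 - 0.8027 = 0.0086
H(X) + H(Y) - H(X,Y) = 0.8113 + 0.8113 - 1.6140 = 0.0086

All forms give I(X;Y) = 0.0086 bits. ✓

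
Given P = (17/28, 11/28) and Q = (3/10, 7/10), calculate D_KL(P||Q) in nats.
0.2011 nats

KL divergence: D_KL(P||Q) = Σ p(x) log(p(x)/q(x))

Computing term by term:
  x=0: 17/28 × log_e[(17/28)/(3/10)] = 17/28 × 0.7050 = 0.4280
  x=1: 11/28 × log_e[(11/28)/(7/10)] = 11/28 × -0.5776 = -0.2269

D_KL(P||Q) = 0.2011 nats

Note: KL divergence is always non-negative and equals 0 iff P = Q.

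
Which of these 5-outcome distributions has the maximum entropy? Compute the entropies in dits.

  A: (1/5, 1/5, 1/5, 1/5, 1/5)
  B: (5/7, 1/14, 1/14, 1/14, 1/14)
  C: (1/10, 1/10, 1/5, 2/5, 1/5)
A

For a discrete distribution over n outcomes, entropy is maximized by the uniform distribution.

Computing entropies:
H(A) = 0.6990 dits
H(B) = 0.4318 dits
H(C) = 0.6388 dits

The uniform distribution (where all probabilities equal 1/5) achieves the maximum entropy of log_10(5) = 0.6990 dits.

Distribution A has the highest entropy.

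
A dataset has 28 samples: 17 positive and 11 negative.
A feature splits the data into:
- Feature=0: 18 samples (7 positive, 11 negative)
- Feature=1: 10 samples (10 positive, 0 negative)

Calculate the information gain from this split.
0.3469 bits

Information Gain = H(Y) - H(Y|Feature)

Before split:
P(positive) = 17/28 = 0.6071
H(Y) = 0.9666 bits

After split:
Feature=0: H = 0.9641 bits (weight = 18/28)
Feature=1: H = 0.0000 bits (weight = 10/28)
H(Y|Feature) = (18/28)×0.9641 + (10/28)×0.0000 = 0.6198 bits

Information Gain = 0.9666 - 0.6198 = 0.3469 bits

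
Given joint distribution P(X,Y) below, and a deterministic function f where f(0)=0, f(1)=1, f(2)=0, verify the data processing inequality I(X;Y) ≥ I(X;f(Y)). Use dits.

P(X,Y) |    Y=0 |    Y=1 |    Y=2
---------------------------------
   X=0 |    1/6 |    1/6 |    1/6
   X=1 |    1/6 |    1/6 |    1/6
I(X;Y) = 0.0000, I(X;f(Y)) = 0.0000, inequality holds: 0.0000 ≥ 0.0000

Data Processing Inequality: For any Markov chain X → Y → Z, we have I(X;Y) ≥ I(X;Z).

Here Z = f(Y) is a deterministic function of Y, forming X → Y → Z.

Original I(X;Y) = 0.0000 dits

After applying f:
P(X,Z) where Z=f(Y):
- P(X,Z=0) = P(X,Y=0) + P(X,Y=2)
- P(X,Z=1) = P(X,Y=1)

I(X;Z) = I(X;f(Y)) = 0.0000 dits

Verification: 0.0000 ≥ 0.0000 ✓

Information cannot be created by processing; the function f can only lose information about X.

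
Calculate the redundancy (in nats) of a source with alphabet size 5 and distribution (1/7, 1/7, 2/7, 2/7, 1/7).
0.0596 nats

Redundancy measures how far a source is from maximum entropy:
R = H_max - H(X)

Maximum entropy for 5 symbols: H_max = log_e(5) = 1.6094 nats
Actual entropy: H(X) = 1.5498 nats
Redundancy: R = 1.6094 - 1.5498 = 0.0596 nats

This redundancy represents potential for compression: the source could be compressed by 0.0596 nats per symbol.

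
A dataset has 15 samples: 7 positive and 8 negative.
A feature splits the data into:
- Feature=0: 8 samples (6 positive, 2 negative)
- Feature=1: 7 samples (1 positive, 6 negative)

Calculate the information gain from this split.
0.2880 bits

Information Gain = H(Y) - H(Y|Feature)

Before split:
P(positive) = 7/15 = 0.4667
H(Y) = 0.9968 bits

After split:
Feature=0: H = 0.8113 bits (weight = 8/15)
Feature=1: H = 0.5917 bits (weight = 7/15)
H(Y|Feature) = (8/15)×0.8113 + (7/15)×0.5917 = 0.7088 bits

Information Gain = 0.9968 - 0.7088 = 0.2880 bits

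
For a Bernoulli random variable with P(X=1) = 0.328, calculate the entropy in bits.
0.9129 bits

The binary entropy function is:
H(p) = -p log(p) - (1-p) log(1-p)

H(0.328) = -0.328 × log_2(0.328) - 0.672 × log_2(0.672)
H(0.328) = 0.9129 bits

Note: Binary entropy is maximized at p=0.5 (H=1 bit) and minimized at p=0 or p=1 (H=0).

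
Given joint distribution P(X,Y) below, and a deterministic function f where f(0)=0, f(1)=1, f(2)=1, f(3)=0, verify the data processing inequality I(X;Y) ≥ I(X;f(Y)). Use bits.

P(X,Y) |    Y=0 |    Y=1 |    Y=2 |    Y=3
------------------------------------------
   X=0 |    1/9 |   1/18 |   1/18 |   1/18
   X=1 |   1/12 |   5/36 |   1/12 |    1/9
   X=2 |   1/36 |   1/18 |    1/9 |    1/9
I(X;Y) = 0.0856, I(X;f(Y)) = 0.0112, inequality holds: 0.0856 ≥ 0.0112

Data Processing Inequality: For any Markov chain X → Y → Z, we have I(X;Y) ≥ I(X;Z).

Here Z = f(Y) is a deterministic function of Y, forming X → Y → Z.

Original I(X;Y) = 0.0856 bits

After applying f:
P(X,Z) where Z=f(Y):
- P(X,Z=0) = P(X,Y=0) + P(X,Y=3)
- P(X,Z=1) = P(X,Y=1) + P(X,Y=2)

I(X;Z) = I(X;f(Y)) = 0.0112 bits

Verification: 0.0856 ≥ 0.0112 ✓

Information cannot be created by processing; the function f can only lose information about X.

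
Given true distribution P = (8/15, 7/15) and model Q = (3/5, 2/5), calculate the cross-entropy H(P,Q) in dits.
0.3040 dits

Cross-entropy: H(P,Q) = -Σ p(x) log q(x)

Alternatively: H(P,Q) = H(P) + D_KL(P||Q)
H(P) = 0.3001 dits
D_KL(P||Q) = 0.0040 dits

H(P,Q) = 0.3001 + 0.0040 = 0.3040 dits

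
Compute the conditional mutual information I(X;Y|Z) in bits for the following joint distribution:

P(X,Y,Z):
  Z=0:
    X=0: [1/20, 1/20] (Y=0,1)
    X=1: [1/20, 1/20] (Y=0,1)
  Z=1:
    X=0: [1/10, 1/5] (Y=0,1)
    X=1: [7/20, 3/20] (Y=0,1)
0.0748 bits

Conditional mutual information: I(X;Y|Z) = H(X|Z) + H(Y|Z) - H(X,Y|Z)

H(Z) = 0.7219
H(X,Z) = 1.6855 → H(X|Z) = 0.9635
H(Y,Z) = 1.7129 → H(Y|Z) = 0.9910
H(X,Y,Z) = 2.6016 → H(X,Y|Z) = 1.8797

I(X;Y|Z) = 0.9635 + 0.9910 - 1.8797 = 0.0748 bits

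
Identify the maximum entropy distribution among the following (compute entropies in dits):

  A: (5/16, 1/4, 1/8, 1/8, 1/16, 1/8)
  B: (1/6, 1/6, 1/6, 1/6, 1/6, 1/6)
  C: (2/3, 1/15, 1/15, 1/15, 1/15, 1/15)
B

For a discrete distribution over n outcomes, entropy is maximized by the uniform distribution.

Computing entropies:
H(A) = 0.7223 dits
H(B) = 0.7782 dits
H(C) = 0.5094 dits

The uniform distribution (where all probabilities equal 1/6) achieves the maximum entropy of log_10(6) = 0.7782 dits.

Distribution B has the highest entropy.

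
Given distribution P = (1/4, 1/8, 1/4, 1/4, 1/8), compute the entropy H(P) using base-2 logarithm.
2.2500 bits

Shannon entropy is H(X) = -Σ p(x) log p(x).

For P = (1/4, 1/8, 1/4, 1/4, 1/8):
H = -1/4 × log_2(1/4) -1/8 × log_2(1/8) -1/4 × log_2(1/4) -1/4 × log_2(1/4) -1/8 × log_2(1/8)
H = 2.2500 bits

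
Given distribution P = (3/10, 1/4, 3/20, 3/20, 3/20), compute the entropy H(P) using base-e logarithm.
1.5615 nats

Shannon entropy is H(X) = -Σ p(x) log p(x).

For P = (3/10, 1/4, 3/20, 3/20, 3/20):
H = -3/10 × log_e(3/10) -1/4 × log_e(1/4) -3/20 × log_e(3/20) -3/20 × log_e(3/20) -3/20 × log_e(3/20)
H = 1.5615 nats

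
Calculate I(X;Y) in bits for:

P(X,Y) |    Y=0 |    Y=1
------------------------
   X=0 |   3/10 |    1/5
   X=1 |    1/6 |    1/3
0.0522 bits

Mutual information: I(X;Y) = H(X) + H(Y) - H(X,Y)

Marginals:
P(X) = (1/2, 1/2), H(X) = 1.0000 bits
P(Y) = (7/15, 8/15), H(Y) = 0.9968 bits

Joint entropy: H(X,Y) = 1.9446 bits

I(X;Y) = 1.0000 + 0.9968 - 1.9446 = 0.0522 bits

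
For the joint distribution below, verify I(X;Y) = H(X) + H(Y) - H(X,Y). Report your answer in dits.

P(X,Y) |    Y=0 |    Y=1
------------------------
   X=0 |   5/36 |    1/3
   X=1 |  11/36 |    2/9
I(X;Y) = 0.0181 dits

Mutual information has multiple equivalent forms:
- I(X;Y) = H(X) - H(X|Y)
- I(X;Y) = H(Y) - H(Y|X)
- I(X;Y) = H(X) + H(Y) - H(X,Y)

Computing all quantities:
H(X) = 0.3004, H(Y) = 0.2983, H(X,Y) = 0.5806
H(X|Y) = 0.2823, H(Y|X) = 0.2802

Verification:
H(X) - H(X|Y) = 0.3004 - 0.2823 = 0.0181
H(Y) - H(Y|X) = 0.2983 - 0.2802 = 0.0181
H(X) + H(Y) - H(X,Y) = 0.3004 + 0.2983 - 0.5806 = 0.0181

All forms give I(X;Y) = 0.0181 dits. ✓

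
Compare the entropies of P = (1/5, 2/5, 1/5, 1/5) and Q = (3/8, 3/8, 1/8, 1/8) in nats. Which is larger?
P

Computing entropies in nats:
H(P) = 1.3322
H(Q) = 1.2555

Distribution P has higher entropy.

Intuition: The distribution closer to uniform (more spread out) has higher entropy.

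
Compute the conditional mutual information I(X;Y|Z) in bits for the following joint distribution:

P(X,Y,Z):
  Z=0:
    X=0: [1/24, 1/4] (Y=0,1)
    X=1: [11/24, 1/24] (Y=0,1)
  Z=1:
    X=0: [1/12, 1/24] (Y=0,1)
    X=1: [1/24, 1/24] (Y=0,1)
0.3763 bits

Conditional mutual information: I(X;Y|Z) = H(X|Z) + H(Y|Z) - H(X,Y|Z)

H(Z) = 0.7383
H(X,Z) = 1.6922 → H(X|Z) = 0.9539
H(Y,Z) = 1.6922 → H(Y|Z) = 0.9539
H(X,Y,Z) = 2.2698 → H(X,Y|Z) = 1.5315

I(X;Y|Z) = 0.9539 + 0.9539 - 1.5315 = 0.3763 bits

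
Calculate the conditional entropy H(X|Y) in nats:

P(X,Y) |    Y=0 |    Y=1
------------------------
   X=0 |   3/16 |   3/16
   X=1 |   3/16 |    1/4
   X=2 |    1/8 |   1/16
1.0283 nats

Using the chain rule: H(X|Y) = H(X,Y) - H(Y)

First, compute H(X,Y) = 1.7214 nats

Marginal P(Y) = (1/2, 1/2)
H(Y) = 0.6931 nats

H(X|Y) = H(X,Y) - H(Y) = 1.7214 - 0.6931 = 1.0283 nats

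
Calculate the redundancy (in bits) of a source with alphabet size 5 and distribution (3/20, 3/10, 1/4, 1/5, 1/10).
0.0937 bits

Redundancy measures how far a source is from maximum entropy:
R = H_max - H(X)

Maximum entropy for 5 symbols: H_max = log_2(5) = 2.3219 bits
Actual entropy: H(X) = 2.2282 bits
Redundancy: R = 2.3219 - 2.2282 = 0.0937 bits

This redundancy represents potential for compression: the source could be compressed by 0.0937 bits per symbol.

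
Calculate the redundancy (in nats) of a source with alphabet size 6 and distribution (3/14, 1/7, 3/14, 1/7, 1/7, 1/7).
0.0196 nats

Redundancy measures how far a source is from maximum entropy:
R = H_max - H(X)

Maximum entropy for 6 symbols: H_max = log_e(6) = 1.7918 nats
Actual entropy: H(X) = 1.7721 nats
Redundancy: R = 1.7918 - 1.7721 = 0.0196 nats

This redundancy represents potential for compression: the source could be compressed by 0.0196 nats per symbol.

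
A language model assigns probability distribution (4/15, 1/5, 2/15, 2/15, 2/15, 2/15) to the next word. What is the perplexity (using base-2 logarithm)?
5.7487

Perplexity is 2^H (or exp(H) for natural log).

First, H = -Σ p log p = 2.5232 bits
Perplexity = 2^2.5232 = 5.7487

Interpretation: The model's uncertainty is equivalent to choosing uniformly among 5.7 options.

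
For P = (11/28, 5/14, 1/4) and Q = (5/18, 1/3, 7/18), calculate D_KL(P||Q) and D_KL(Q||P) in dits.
D_KL(P||Q) = 0.0219, D_KL(Q||P) = 0.0228

KL divergence is not symmetric: D_KL(P||Q) ≠ D_KL(Q||P) in general.

D_KL(P||Q) = 0.0219 dits
D_KL(Q||P) = 0.0228 dits

No, they are not equal!

This asymmetry is why KL divergence is not a true distance metric.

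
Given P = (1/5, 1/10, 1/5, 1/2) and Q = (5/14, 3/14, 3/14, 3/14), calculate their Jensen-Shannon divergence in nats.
0.0514 nats

Jensen-Shannon divergence is:
JSD(P||Q) = 0.5 × D_KL(P||M) + 0.5 × D_KL(Q||M)
where M = 0.5 × (P + Q) is the mixture distribution.

M = 0.5 × (1/5, 1/10, 1/5, 1/2) + 0.5 × (5/14, 3/14, 3/14, 3/14) = (0.278571, 0.157143, 0.207143, 5/14)

D_KL(P||M) = 0.0497 nats
D_KL(Q||M) = 0.0530 nats

JSD(P||Q) = 0.5 × 0.0497 + 0.5 × 0.0530 = 0.0514 nats

Unlike KL divergence, JSD is symmetric and bounded: 0 ≤ JSD ≤ log(2).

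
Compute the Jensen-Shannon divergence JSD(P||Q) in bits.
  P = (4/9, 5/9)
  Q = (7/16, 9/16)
0.0000 bits

Jensen-Shannon divergence is:
JSD(P||Q) = 0.5 × D_KL(P||M) + 0.5 × D_KL(Q||M)
where M = 0.5 × (P + Q) is the mixture distribution.

M = 0.5 × (4/9, 5/9) + 0.5 × (7/16, 9/16) = (0.440972, 0.559028)

D_KL(P||M) = 0.0000 bits
D_KL(Q||M) = 0.0000 bits

JSD(P||Q) = 0.5 × 0.0000 + 0.5 × 0.0000 = 0.0000 bits

Unlike KL divergence, JSD is symmetric and bounded: 0 ≤ JSD ≤ log(2).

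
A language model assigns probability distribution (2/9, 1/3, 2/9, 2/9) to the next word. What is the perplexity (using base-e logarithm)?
3.9311

Perplexity is e^H (or exp(H) for natural log).

First, H = -Σ p log p = 1.3689 nats
Perplexity = e^1.3689 = 3.9311

Interpretation: The model's uncertainty is equivalent to choosing uniformly among 3.9 options.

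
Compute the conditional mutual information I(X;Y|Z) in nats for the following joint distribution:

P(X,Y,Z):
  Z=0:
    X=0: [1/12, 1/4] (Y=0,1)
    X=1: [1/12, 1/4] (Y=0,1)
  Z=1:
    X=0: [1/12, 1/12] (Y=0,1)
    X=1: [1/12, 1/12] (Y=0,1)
0.0000 nats

Conditional mutual information: I(X;Y|Z) = H(X|Z) + H(Y|Z) - H(X,Y|Z)

H(Z) = 0.6365
H(X,Z) = 1.3297 → H(X|Z) = 0.6931
H(Y,Z) = 1.2425 → H(Y|Z) = 0.6059
H(X,Y,Z) = 1.9356 → H(X,Y|Z) = 1.2991

I(X;Y|Z) = 0.6931 + 0.6059 - 1.2991 = 0.0000 nats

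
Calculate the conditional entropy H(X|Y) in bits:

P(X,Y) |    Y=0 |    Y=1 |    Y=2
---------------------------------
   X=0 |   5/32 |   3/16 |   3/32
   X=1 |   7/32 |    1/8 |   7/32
0.9463 bits

Using the chain rule: H(X|Y) = H(X,Y) - H(Y)

First, compute H(X,Y) = 2.5257 bits

Marginal P(Y) = (3/8, 5/16, 5/16)
H(Y) = 1.5794 bits

H(X|Y) = H(X,Y) - H(Y) = 2.5257 - 1.5794 = 0.9463 bits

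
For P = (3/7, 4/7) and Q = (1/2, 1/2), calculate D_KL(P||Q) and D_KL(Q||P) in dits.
D_KL(P||Q) = 0.0044, D_KL(Q||P) = 0.0045

KL divergence is not symmetric: D_KL(P||Q) ≠ D_KL(Q||P) in general.

D_KL(P||Q) = 0.0044 dits
D_KL(Q||P) = 0.0045 dits

No, they are not equal!

This asymmetry is why KL divergence is not a true distance metric.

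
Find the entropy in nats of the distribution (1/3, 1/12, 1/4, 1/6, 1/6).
1.5171 nats

Shannon entropy is H(X) = -Σ p(x) log p(x).

For P = (1/3, 1/12, 1/4, 1/6, 1/6):
H = -1/3 × log_e(1/3) -1/12 × log_e(1/12) -1/4 × log_e(1/4) -1/6 × log_e(1/6) -1/6 × log_e(1/6)
H = 1.5171 nats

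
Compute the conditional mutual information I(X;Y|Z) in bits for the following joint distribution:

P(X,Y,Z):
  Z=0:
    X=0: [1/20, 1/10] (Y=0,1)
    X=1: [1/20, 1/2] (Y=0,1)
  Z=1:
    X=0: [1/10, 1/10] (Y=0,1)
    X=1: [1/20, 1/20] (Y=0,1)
0.0347 bits

Conditional mutual information: I(X;Y|Z) = H(X|Z) + H(Y|Z) - H(X,Y|Z)

H(Z) = 0.8813
H(X,Z) = 1.6815 → H(X|Z) = 0.8002
H(Y,Z) = 1.5955 → H(Y|Z) = 0.7142
H(X,Y,Z) = 2.3610 → H(X,Y|Z) = 1.4797

I(X;Y|Z) = 0.8002 + 0.7142 - 1.4797 = 0.0347 bits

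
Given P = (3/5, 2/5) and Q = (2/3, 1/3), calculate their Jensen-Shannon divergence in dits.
0.0010 dits

Jensen-Shannon divergence is:
JSD(P||Q) = 0.5 × D_KL(P||M) + 0.5 × D_KL(Q||M)
where M = 0.5 × (P + Q) is the mixture distribution.

M = 0.5 × (3/5, 2/5) + 0.5 × (2/3, 1/3) = (19/30, 11/30)

D_KL(P||M) = 0.0010 dits
D_KL(Q||M) = 0.0011 dits

JSD(P||Q) = 0.5 × 0.0010 + 0.5 × 0.0011 = 0.0010 dits

Unlike KL divergence, JSD is symmetric and bounded: 0 ≤ JSD ≤ log(2).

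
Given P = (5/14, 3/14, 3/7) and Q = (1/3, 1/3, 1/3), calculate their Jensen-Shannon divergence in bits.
0.0140 bits

Jensen-Shannon divergence is:
JSD(P||Q) = 0.5 × D_KL(P||M) + 0.5 × D_KL(Q||M)
where M = 0.5 × (P + Q) is the mixture distribution.

M = 0.5 × (5/14, 3/14, 3/7) + 0.5 × (1/3, 1/3, 1/3) = (0.345238, 0.27381, 8/21)

D_KL(P||M) = 0.0145 bits
D_KL(Q||M) = 0.0135 bits

JSD(P||Q) = 0.5 × 0.0145 + 0.5 × 0.0135 = 0.0140 bits

Unlike KL divergence, JSD is symmetric and bounded: 0 ≤ JSD ≤ log(2).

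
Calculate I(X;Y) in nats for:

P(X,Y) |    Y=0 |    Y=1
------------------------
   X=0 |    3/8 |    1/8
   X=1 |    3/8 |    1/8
0.0000 nats

Mutual information: I(X;Y) = H(X) + H(Y) - H(X,Y)

Marginals:
P(X) = (1/2, 1/2), H(X) = 0.6931 nats
P(Y) = (3/4, 1/4), H(Y) = 0.5623 nats

Joint entropy: H(X,Y) = 1.2555 nats

I(X;Y) = 0.6931 + 0.5623 - 1.2555 = 0.0000 nats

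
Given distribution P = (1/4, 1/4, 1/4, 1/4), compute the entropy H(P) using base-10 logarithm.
0.6021 dits

Shannon entropy is H(X) = -Σ p(x) log p(x).

For P = (1/4, 1/4, 1/4, 1/4):
H = -1/4 × log_10(1/4) -1/4 × log_10(1/4) -1/4 × log_10(1/4) -1/4 × log_10(1/4)
H = 0.6021 dits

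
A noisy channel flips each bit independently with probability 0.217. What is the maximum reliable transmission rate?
0.2453 bits

For a binary symmetric channel (BSC) with error probability p:
Capacity C = 1 - H(p) bits per symbol

where H(p) = -p log₂(p) - (1-p) log₂(1-p) is the binary entropy function.

H(0.217) = 0.7547 bits
C = 1 - 0.7547 = 0.2453 bits per symbol

This means we can reliably transmit up to 0.2453 bits of information per channel use.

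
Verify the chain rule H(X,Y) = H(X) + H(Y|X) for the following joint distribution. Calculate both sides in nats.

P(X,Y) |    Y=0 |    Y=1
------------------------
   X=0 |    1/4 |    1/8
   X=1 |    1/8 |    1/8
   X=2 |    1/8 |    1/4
H(X,Y) = 1.7329, H(X) = 1.0822, H(Y|X) = 0.6507 (all in nats)

Chain rule: H(X,Y) = H(X) + H(Y|X)

Left side — joint entropy directly:
H(X,Y) = -Σ p(x,y) log p(x,y) = 1.7329 nats

Right side — compute H(Y|X) from the conditional distributions:
P(X) = (3/8, 1/4, 3/8), so H(X) = 1.0822 nats
H(Y|X) = Σ_x P(X=x) · H(Y|X=x):
  P(Y|X=0) = (2/3, 1/3), H(Y|X=0) = 0.6365, weight P(X=0) = 3/8
  P(Y|X=1) = (1/2, 1/2), H(Y|X=1) = 0.6931, weight P(X=1) = 1/4
  P(Y|X=2) = (1/3, 2/3), H(Y|X=2) = 0.6365, weight P(X=2) = 3/8
H(Y|X) = 0.6507 nats

H(X) + H(Y|X) = 1.0822 + 0.6507 = 1.7329 nats

Both sides equal 1.7329 nats. ✓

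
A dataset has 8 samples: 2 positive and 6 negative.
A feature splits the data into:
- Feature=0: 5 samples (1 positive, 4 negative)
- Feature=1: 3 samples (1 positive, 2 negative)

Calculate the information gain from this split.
0.0157 bits

Information Gain = H(Y) - H(Y|Feature)

Before split:
P(positive) = 2/8 = 0.2500
H(Y) = 0.8113 bits

After split:
Feature=0: H = 0.7219 bits (weight = 5/8)
Feature=1: H = 0.9183 bits (weight = 3/8)
H(Y|Feature) = (5/8)×0.7219 + (3/8)×0.9183 = 0.7956 bits

Information Gain = 0.8113 - 0.7956 = 0.0157 bits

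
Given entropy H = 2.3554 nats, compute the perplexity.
10.5423

Perplexity is e^H (or exp(H) for natural log).

H = 2.3554 nats
Perplexity = e^2.3554 = 10.5423

Interpretation: The model's uncertainty is equivalent to choosing uniformly among 10.5 options.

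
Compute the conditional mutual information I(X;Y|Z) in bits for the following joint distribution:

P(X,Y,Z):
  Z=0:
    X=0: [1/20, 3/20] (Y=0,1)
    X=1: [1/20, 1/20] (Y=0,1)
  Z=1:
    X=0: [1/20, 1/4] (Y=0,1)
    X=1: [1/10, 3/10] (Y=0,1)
0.0184 bits

Conditional mutual information: I(X;Y|Z) = H(X|Z) + H(Y|Z) - H(X,Y|Z)

H(Z) = 0.8813
H(X,Z) = 1.8464 → H(X|Z) = 0.9651
H(Y,Z) = 1.6815 → H(Y|Z) = 0.8002
H(X,Y,Z) = 2.6282 → H(X,Y|Z) = 1.7469

I(X;Y|Z) = 0.9651 + 0.8002 - 1.7469 = 0.0184 bits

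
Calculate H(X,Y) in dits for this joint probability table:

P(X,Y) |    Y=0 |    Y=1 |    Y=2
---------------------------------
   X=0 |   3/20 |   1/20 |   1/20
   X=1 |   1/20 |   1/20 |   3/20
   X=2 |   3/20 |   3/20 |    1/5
0.8943 dits

Joint entropy is H(X,Y) = -Σ_{x,y} p(x,y) log p(x,y).

Summing over all non-zero entries:
H(X,Y) = -[3/20·log_10(3/20) + 1/20·log_10(1/20) + 1/20·log_10(1/20) + 1/20·log_10(1/20) + 1/20·log_10(1/20) + 3/20·log_10(3/20) + 3/20·log_10(3/20) + 3/20·log_10(3/20) + 1/5·log_10(1/5)]
H(X,Y) = 0.8943 dits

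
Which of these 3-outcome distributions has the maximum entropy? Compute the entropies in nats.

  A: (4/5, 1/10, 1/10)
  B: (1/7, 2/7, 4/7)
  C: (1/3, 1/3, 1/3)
C

For a discrete distribution over n outcomes, entropy is maximized by the uniform distribution.

Computing entropies:
H(A) = 0.6390 nats
H(B) = 0.9557 nats
H(C) = 1.0986 nats

The uniform distribution (where all probabilities equal 1/3) achieves the maximum entropy of log_e(3) = 1.0986 nats.

Distribution C has the highest entropy.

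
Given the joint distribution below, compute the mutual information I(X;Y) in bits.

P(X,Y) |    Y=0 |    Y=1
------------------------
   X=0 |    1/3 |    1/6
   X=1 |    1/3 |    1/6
0.0000 bits

Mutual information: I(X;Y) = H(X) + H(Y) - H(X,Y)

Marginals:
P(X) = (1/2, 1/2), H(X) = 1.0000 bits
P(Y) = (2/3, 1/3), H(Y) = 0.9183 bits

Joint entropy: H(X,Y) = 1.9183 bits

I(X;Y) = 1.0000 + 0.9183 - 1.9183 = 0.0000 bits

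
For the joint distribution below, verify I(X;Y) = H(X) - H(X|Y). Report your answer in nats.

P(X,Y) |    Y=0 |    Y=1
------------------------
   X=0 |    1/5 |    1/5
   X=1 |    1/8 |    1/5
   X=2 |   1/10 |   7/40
I(X;Y) = 0.0078 nats

Mutual information has multiple equivalent forms:
- I(X;Y) = H(X) - H(X|Y)
- I(X;Y) = H(Y) - H(Y|X)
- I(X;Y) = H(X) + H(Y) - H(X,Y)

Computing all quantities:
H(X) = 1.0868, H(Y) = 0.6819, H(X,Y) = 1.7609
H(X|Y) = 1.0790, H(Y|X) = 0.6741

Verification:
H(X) - H(X|Y) = 1.0868 - 1.0790 = 0.0078
H(Y) - H(Y|X) = 0.6819 - 0.6741 = 0.0078
H(X) + H(Y) - H(X,Y) = 1.0868 + 0.6819 - 1.7609 = 0.0078

All forms give I(X;Y) = 0.0078 nats. ✓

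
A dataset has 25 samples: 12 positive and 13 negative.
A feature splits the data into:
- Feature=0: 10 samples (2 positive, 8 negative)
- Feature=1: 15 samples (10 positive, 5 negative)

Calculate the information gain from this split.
0.1591 bits

Information Gain = H(Y) - H(Y|Feature)

Before split:
P(positive) = 12/25 = 0.4800
H(Y) = 0.9988 bits

After split:
Feature=0: H = 0.7219 bits (weight = 10/25)
Feature=1: H = 0.9183 bits (weight = 15/25)
H(Y|Feature) = (10/25)×0.7219 + (15/25)×0.9183 = 0.8397 bits

Information Gain = 0.9988 - 0.8397 = 0.1591 bits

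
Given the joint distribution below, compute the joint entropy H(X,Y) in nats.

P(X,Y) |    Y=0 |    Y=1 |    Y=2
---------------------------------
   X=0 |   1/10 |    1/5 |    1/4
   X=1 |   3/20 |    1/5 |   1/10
1.7354 nats

Joint entropy is H(X,Y) = -Σ_{x,y} p(x,y) log p(x,y).

Summing over all non-zero entries:
H(X,Y) = -[1/10·log_e(1/10) + 1/5·log_e(1/5) + 1/4·log_e(1/4) + 3/20·log_e(3/20) + 1/5·log_e(1/5) + 1/10·log_e(1/10)]
H(X,Y) = 1.7354 nats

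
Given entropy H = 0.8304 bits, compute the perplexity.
1.7782

Perplexity is 2^H (or exp(H) for natural log).

H = 0.8304 bits
Perplexity = 2^0.8304 = 1.7782

Interpretation: The model's uncertainty is equivalent to choosing uniformly among 1.8 options.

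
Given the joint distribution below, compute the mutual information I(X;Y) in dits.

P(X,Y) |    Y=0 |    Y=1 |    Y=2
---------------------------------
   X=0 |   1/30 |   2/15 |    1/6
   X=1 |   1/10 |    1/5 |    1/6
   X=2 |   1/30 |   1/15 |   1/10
0.0068 dits

Mutual information: I(X;Y) = H(X) + H(Y) - H(X,Y)

Marginals:
P(X) = (1/3, 7/15, 1/5), H(X) = 0.4533 dits
P(Y) = (1/6, 2/5, 13/30), H(Y) = 0.4462 dits

Joint entropy: H(X,Y) = 0.8927 dits

I(X;Y) = 0.4533 + 0.4462 - 0.8927 = 0.0068 dits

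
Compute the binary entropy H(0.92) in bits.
0.4022 bits

The binary entropy function is:
H(p) = -p log(p) - (1-p) log(1-p)

H(0.92) = -0.92 × log_2(0.92) - 0.08 × log_2(0.08)
H(0.92) = 0.4022 bits

Note: Binary entropy is maximized at p=0.5 (H=1 bit) and minimized at p=0 or p=1 (H=0).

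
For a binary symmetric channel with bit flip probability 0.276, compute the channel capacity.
0.1501 bits

For a binary symmetric channel (BSC) with error probability p:
Capacity C = 1 - H(p) bits per symbol

where H(p) = -p log₂(p) - (1-p) log₂(1-p) is the binary entropy function.

H(0.276) = 0.8499 bits
C = 1 - 0.8499 = 0.1501 bits per symbol

This means we can reliably transmit up to 0.1501 bits of information per channel use.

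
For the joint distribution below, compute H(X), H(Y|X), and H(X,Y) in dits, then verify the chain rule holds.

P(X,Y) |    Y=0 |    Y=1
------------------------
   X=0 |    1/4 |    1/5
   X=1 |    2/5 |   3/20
H(X,Y) = 0.5731, H(X) = 0.2989, H(Y|X) = 0.2742 (all in dits)

Chain rule: H(X,Y) = H(X) + H(Y|X)

Left side — joint entropy directly:
H(X,Y) = -Σ p(x,y) log p(x,y) = 0.5731 dits

Right side — compute H(Y|X) from the conditional distributions:
P(X) = (9/20, 11/20), so H(X) = 0.2989 dits
H(Y|X) = Σ_x P(X=x) · H(Y|X=x):
  P(Y|X=0) = (5/9, 4/9), H(Y|X=0) = 0.2983, weight P(X=0) = 9/20
  P(Y|X=1) = (8/11, 3/11), H(Y|X=1) = 0.2545, weight P(X=1) = 11/20
H(Y|X) = 0.2742 dits

H(X) + H(Y|X) = 0.2989 + 0.2742 = 0.5731 dits

Both sides equal 0.5731 dits. ✓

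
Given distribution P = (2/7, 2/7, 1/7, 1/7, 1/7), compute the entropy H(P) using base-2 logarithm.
2.2359 bits

Shannon entropy is H(X) = -Σ p(x) log p(x).

For P = (2/7, 2/7, 1/7, 1/7, 1/7):
H = -2/7 × log_2(2/7) -2/7 × log_2(2/7) -1/7 × log_2(1/7) -1/7 × log_2(1/7) -1/7 × log_2(1/7)
H = 2.2359 bits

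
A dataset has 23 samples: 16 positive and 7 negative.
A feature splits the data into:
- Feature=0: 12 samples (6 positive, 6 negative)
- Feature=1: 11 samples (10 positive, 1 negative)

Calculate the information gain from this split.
0.1546 bits

Information Gain = H(Y) - H(Y|Feature)

Before split:
P(positive) = 16/23 = 0.6957
H(Y) = 0.8865 bits

After split:
Feature=0: H = 1.0000 bits (weight = 12/23)
Feature=1: H = 0.4395 bits (weight = 11/23)
H(Y|Feature) = (12/23)×1.0000 + (11/23)×0.4395 = 0.7319 bits

Information Gain = 0.8865 - 0.7319 = 0.1546 bits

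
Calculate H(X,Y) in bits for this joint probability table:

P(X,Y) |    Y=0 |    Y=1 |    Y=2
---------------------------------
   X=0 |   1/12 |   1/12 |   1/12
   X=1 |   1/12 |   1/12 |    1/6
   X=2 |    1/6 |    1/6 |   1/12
3.0850 bits

Joint entropy is H(X,Y) = -Σ_{x,y} p(x,y) log p(x,y).

Summing over all non-zero entries:
H(X,Y) = -[1/12·log_2(1/12) + 1/12·log_2(1/12) + 1/12·log_2(1/12) + 1/12·log_2(1/12) + 1/12·log_2(1/12) + 1/6·log_2(1/6) + 1/6·log_2(1/6) + 1/6·log_2(1/6) + 1/12·log_2(1/12)]
H(X,Y) = 3.0850 bits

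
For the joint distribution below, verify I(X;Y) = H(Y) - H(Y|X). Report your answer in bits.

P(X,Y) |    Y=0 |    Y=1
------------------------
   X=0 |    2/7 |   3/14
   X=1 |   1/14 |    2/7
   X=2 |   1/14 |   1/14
I(X;Y) = 0.0919 bits

Mutual information has multiple equivalent forms:
- I(X;Y) = H(X) - H(X|Y)
- I(X;Y) = H(Y) - H(Y|X)
- I(X;Y) = H(X) + H(Y) - H(X,Y)

Computing all quantities:
H(X) = 1.4316, H(Y) = 0.9852, H(X,Y) = 2.3249
H(X|Y) = 1.3396, H(Y|X) = 0.8933

Verification:
H(X) - H(X|Y) = 1.4316 - 1.3396 = 0.0919
H(Y) - H(Y|X) = 0.9852 - 0.8933 = 0.0919
H(X) + H(Y) - H(X,Y) = 1.4316 + 0.9852 - 2.3249 = 0.0919

All forms give I(X;Y) = 0.0919 bits. ✓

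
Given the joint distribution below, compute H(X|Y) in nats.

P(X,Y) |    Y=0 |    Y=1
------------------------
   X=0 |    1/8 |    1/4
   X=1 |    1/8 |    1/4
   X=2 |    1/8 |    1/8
1.0713 nats

Using the chain rule: H(X|Y) = H(X,Y) - H(Y)

First, compute H(X,Y) = 1.7329 nats

Marginal P(Y) = (3/8, 5/8)
H(Y) = 0.6616 nats

H(X|Y) = H(X,Y) - H(Y) = 1.7329 - 0.6616 = 1.0713 nats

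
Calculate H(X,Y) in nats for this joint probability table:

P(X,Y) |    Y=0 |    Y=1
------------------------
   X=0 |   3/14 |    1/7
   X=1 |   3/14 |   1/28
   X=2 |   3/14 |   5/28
1.6949 nats

Joint entropy is H(X,Y) = -Σ_{x,y} p(x,y) log p(x,y).

Summing over all non-zero entries:
H(X,Y) = -[3/14·log_e(3/14) + 1/7·log_e(1/7) + 3/14·log_e(3/14) + 1/28·log_e(1/28) + 3/14·log_e(3/14) + 5/28·log_e(5/28)]
H(X,Y) = 1.6949 nats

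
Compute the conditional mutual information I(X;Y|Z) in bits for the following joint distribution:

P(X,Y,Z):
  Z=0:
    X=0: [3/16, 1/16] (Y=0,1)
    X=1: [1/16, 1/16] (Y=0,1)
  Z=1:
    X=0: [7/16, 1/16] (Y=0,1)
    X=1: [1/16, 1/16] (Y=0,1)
0.0710 bits

Conditional mutual information: I(X;Y|Z) = H(X|Z) + H(Y|Z) - H(X,Y|Z)

H(Z) = 0.9544
H(X,Z) = 1.7500 → H(X|Z) = 0.7956
H(Y,Z) = 1.7500 → H(Y|Z) = 0.7956
H(X,Y,Z) = 2.4746 → H(X,Y|Z) = 1.5202

I(X;Y|Z) = 0.7956 + 0.7956 - 1.5202 = 0.0710 bits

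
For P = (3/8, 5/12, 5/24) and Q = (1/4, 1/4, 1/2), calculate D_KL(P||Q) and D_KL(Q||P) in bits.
D_KL(P||Q) = 0.2633, D_KL(Q||P) = 0.3010

KL divergence is not symmetric: D_KL(P||Q) ≠ D_KL(Q||P) in general.

D_KL(P||Q) = 0.2633 bits
D_KL(Q||P) = 0.3010 bits

No, they are not equal!

This asymmetry is why KL divergence is not a true distance metric.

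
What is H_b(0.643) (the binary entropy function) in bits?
0.9402 bits

The binary entropy function is:
H(p) = -p log(p) - (1-p) log(1-p)

H(0.643) = -0.643 × log_2(0.643) - 0.357 × log_2(0.357)
H(0.643) = 0.9402 bits

Note: Binary entropy is maximized at p=0.5 (H=1 bit) and minimized at p=0 or p=1 (H=0).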